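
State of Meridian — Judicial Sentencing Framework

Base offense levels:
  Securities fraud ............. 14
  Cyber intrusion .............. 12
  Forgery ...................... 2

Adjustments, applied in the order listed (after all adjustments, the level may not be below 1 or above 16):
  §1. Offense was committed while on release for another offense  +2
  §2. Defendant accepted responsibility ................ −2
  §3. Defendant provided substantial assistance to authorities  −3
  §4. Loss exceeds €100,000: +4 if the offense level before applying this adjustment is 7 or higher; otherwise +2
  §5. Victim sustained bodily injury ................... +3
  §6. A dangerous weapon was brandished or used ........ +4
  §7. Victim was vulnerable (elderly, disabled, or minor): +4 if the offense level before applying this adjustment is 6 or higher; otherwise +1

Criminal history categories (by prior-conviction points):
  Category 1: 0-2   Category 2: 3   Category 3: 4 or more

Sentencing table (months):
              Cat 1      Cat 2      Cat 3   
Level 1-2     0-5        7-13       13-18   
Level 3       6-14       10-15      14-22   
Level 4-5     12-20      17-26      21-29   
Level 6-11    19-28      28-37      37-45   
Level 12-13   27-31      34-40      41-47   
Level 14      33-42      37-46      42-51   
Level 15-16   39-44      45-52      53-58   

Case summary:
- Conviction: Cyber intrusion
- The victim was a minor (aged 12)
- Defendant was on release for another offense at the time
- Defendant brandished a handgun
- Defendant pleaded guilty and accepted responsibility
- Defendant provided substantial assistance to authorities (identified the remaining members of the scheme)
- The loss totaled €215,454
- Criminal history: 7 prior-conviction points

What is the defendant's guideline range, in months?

Base offense level for cyber intrusion: 12.
§1 applies: 12 + 2 = 14.
§2 applies: 14 − 2 = 12.
§3 applies: 12 − 3 = 9.
§4 applies (level before this adjustment is 9 ≥ 7, so +4): 9 + 4 = 13.
§6 applies: 13 + 4 = 17.
§7 applies (level before this adjustment is 17 ≥ 6, so +4): 17 + 4 = 21.
Level 21 exceeds the maximum of 16; capped at 16.
Final offense level: 16.
Criminal history: 7 prior points → Category 3 (4+).
Level 16 falls in the 15-16 band.
Grid: Level 15-16 × Category 3 = 53-58 months.

53-58 months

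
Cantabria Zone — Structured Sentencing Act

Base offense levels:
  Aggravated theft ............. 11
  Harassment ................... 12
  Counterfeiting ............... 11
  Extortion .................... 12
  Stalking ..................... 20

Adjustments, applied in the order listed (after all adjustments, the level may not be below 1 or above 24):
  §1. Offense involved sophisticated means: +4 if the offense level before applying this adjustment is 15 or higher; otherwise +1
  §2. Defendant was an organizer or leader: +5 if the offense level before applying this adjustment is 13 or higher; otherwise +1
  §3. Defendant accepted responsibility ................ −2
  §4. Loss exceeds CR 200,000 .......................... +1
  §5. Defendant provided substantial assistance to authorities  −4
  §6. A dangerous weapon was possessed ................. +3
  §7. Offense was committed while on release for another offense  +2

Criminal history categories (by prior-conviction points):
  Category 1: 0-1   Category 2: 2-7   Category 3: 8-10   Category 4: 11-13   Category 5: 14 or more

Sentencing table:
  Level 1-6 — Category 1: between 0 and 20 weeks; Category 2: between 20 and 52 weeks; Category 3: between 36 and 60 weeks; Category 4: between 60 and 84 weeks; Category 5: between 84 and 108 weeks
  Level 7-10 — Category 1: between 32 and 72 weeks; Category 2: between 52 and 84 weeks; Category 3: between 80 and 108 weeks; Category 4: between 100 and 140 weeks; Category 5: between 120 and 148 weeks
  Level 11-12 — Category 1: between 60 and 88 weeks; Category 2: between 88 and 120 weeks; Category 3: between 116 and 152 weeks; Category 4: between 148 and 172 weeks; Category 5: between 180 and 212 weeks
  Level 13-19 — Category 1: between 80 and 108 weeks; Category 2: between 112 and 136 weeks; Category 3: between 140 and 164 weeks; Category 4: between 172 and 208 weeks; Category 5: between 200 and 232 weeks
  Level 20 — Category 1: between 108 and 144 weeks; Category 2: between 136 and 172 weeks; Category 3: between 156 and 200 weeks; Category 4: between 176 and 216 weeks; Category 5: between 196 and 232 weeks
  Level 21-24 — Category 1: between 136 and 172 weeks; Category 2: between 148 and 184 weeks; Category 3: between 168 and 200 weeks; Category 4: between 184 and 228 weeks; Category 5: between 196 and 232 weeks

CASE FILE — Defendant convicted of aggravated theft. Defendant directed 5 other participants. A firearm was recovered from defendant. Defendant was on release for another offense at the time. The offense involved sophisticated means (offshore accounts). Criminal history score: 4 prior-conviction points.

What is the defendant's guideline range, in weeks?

Base offense level for aggravated theft: 11.
§1 applies (level before this adjustment is 11 < 15, so +1): 11 + 1 = 12.
§2 applies (level before this adjustment is 12 < 13, so +1): 12 + 1 = 13.
§4 does not apply.
§6 applies: 13 + 3 = 16.
§7 applies: 16 + 2 = 18.
Final offense level: 18.
Criminal history: 4 prior points → Category 2 (2-7).
Level 18 falls in the 13-19 band.
Grid: Level 13-19 × Category 2 = 112-136 weeks.

112-136 weeks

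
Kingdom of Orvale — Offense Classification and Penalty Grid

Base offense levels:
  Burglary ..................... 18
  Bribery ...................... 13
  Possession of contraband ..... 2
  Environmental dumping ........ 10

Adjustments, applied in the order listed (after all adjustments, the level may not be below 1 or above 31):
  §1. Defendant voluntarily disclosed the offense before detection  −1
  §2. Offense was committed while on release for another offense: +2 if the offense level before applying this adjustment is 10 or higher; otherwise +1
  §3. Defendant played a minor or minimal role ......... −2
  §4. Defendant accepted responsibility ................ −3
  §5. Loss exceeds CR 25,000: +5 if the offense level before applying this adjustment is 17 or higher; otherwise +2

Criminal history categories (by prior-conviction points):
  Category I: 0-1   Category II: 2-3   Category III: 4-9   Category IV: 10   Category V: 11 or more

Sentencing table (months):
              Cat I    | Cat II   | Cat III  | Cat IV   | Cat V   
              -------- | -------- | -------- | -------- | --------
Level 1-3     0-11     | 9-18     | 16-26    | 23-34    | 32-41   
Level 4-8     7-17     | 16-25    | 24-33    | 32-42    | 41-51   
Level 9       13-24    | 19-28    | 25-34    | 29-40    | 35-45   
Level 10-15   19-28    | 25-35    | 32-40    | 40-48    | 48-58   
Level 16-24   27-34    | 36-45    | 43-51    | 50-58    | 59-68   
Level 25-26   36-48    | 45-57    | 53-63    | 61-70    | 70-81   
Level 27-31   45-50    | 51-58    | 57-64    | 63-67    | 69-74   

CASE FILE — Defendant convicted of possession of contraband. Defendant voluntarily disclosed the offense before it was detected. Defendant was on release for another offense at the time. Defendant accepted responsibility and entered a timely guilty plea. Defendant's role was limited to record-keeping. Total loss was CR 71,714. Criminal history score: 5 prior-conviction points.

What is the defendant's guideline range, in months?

16-26 months

Base offense level for possession of contraband: 2.
§1 applies: 2 − 1 = 1.
§2 applies (level before this adjustment is 1 < 10, so +1): 1 + 1 = 2.
§3 applies: 2 − 2 = 0.
§4 applies: 0 − 3 = -3.
§5 applies (level before this adjustment is -3 < 17, so +2): -3 + 2 = -1.
Level -1 is below the minimum of 1; floored at 1.
Final offense level: 1.
Criminal history: 5 prior points → Category III (4-9).
Level 1 falls in the 1-3 band.
Grid: Level 1-3 × Category III = 16-26 months.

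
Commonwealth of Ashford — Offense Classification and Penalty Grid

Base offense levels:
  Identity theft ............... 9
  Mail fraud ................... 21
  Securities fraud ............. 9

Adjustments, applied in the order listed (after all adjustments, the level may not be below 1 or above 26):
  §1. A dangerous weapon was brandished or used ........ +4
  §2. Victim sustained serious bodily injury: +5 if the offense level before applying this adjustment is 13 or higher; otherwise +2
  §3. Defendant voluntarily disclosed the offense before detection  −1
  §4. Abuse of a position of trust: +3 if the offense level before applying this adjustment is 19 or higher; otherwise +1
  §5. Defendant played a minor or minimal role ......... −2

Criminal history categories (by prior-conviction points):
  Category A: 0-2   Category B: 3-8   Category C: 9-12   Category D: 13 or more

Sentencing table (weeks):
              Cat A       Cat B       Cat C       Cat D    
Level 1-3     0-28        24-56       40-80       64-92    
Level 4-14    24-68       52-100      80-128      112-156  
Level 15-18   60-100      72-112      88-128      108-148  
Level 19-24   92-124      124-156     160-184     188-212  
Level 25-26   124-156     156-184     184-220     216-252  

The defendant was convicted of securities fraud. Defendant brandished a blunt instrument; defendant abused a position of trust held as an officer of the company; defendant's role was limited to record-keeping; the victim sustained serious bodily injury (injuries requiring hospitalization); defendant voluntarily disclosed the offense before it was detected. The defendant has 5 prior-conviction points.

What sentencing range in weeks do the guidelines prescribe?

72-112 weeks

Base offense level for securities fraud: 9.
§1 applies: 9 + 4 = 13.
§2 applies (level before this adjustment is 13 ≥ 13, so +5): 13 + 5 = 18.
§3 applies: 18 − 1 = 17.
§4 applies (level before this adjustment is 17 < 19, so +1): 17 + 1 = 18.
§5 applies: 18 − 2 = 16.
Final offense level: 16.
Criminal history: 5 prior points → Category B (3-8).
Level 16 falls in the 15-18 band.
Grid: Level 15-18 × Category B = 72-112 weeks.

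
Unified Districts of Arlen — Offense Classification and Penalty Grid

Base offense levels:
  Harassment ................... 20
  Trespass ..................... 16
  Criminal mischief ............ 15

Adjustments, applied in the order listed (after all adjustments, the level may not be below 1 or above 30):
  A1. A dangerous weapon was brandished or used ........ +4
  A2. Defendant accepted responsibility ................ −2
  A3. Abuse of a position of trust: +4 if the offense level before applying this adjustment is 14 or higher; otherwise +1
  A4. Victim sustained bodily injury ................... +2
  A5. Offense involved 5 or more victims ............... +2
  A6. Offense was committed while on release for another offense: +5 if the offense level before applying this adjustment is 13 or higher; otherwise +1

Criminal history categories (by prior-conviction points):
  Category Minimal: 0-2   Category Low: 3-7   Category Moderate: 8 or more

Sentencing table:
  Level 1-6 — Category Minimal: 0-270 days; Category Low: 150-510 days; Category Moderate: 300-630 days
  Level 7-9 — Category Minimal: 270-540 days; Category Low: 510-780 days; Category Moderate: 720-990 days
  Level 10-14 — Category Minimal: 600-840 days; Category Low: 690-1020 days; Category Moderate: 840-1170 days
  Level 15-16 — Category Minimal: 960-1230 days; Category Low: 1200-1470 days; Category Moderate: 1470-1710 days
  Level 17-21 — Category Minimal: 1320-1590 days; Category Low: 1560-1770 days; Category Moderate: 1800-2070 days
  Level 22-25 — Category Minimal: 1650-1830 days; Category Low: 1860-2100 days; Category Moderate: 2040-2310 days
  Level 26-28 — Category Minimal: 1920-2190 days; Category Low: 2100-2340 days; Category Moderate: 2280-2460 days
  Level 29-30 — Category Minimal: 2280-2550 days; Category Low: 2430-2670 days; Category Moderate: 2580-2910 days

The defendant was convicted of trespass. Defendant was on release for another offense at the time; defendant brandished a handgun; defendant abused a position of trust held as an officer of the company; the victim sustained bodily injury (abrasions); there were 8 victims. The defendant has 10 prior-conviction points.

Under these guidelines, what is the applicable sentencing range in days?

Base offense level for trespass: 16.
A1 applies: 16 + 4 = 20.
A2 does not apply.
A3 applies (level before this adjustment is 20 ≥ 14, so +4): 20 + 4 = 24.
A4 applies: 24 + 2 = 26.
A5 applies: 26 + 2 = 28.
A6 applies (level before this adjustment is 28 ≥ 13, so +5): 28 + 5 = 33.
Level 33 exceeds the maximum of 30; capped at 30.
Final offense level: 30.
Criminal history: 10 prior points → Category Moderate (8+).
Level 30 falls in the 29-30 band.
Grid: Level 29-30 × Category Moderate = 2580-2910 days.

2580-2910 days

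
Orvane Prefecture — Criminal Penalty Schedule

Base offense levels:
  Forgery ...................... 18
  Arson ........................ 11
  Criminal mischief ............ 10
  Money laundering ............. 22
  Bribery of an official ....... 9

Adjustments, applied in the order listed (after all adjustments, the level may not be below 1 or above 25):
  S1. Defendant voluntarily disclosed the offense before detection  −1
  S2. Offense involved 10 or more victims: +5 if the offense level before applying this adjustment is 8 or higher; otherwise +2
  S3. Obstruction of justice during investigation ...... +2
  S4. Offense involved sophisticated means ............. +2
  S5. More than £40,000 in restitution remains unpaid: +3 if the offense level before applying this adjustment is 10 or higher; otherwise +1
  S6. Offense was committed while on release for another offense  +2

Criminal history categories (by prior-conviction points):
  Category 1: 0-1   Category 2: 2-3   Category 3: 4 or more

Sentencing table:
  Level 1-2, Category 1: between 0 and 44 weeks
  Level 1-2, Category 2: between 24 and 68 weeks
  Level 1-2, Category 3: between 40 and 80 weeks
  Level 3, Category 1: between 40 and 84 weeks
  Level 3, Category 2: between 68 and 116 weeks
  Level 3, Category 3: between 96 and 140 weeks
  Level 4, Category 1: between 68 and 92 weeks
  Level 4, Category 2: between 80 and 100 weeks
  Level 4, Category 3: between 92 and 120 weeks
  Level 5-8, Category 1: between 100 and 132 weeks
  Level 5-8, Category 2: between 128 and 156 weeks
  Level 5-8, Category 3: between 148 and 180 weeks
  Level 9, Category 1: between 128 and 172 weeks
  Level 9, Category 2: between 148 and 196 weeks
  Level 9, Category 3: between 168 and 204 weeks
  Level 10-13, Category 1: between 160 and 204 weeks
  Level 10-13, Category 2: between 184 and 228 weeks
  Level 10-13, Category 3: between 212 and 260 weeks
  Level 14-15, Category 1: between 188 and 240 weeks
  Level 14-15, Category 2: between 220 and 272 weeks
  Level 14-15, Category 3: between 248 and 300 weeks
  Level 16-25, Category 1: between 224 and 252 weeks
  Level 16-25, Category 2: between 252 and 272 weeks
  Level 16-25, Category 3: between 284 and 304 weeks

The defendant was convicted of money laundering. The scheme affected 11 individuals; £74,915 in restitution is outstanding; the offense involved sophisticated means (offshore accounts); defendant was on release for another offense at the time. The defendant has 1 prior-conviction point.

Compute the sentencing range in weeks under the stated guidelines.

224-252 weeks

Base offense level for money laundering: 22.
S2 applies (level before this adjustment is 22 ≥ 8, so +5): 22 + 5 = 27.
S3 does not apply.
S4 applies: 27 + 2 = 29.
S5 applies (level before this adjustment is 29 ≥ 10, so +3): 29 + 3 = 32.
S6 applies: 32 + 2 = 34.
Level 34 exceeds the maximum of 25; capped at 25.
Final offense level: 25.
Criminal history: 1 prior point → Category 1 (0-1).
Level 25 falls in the 16-25 band.
Grid: Level 16-25 × Category 1 = 224-252 weeks.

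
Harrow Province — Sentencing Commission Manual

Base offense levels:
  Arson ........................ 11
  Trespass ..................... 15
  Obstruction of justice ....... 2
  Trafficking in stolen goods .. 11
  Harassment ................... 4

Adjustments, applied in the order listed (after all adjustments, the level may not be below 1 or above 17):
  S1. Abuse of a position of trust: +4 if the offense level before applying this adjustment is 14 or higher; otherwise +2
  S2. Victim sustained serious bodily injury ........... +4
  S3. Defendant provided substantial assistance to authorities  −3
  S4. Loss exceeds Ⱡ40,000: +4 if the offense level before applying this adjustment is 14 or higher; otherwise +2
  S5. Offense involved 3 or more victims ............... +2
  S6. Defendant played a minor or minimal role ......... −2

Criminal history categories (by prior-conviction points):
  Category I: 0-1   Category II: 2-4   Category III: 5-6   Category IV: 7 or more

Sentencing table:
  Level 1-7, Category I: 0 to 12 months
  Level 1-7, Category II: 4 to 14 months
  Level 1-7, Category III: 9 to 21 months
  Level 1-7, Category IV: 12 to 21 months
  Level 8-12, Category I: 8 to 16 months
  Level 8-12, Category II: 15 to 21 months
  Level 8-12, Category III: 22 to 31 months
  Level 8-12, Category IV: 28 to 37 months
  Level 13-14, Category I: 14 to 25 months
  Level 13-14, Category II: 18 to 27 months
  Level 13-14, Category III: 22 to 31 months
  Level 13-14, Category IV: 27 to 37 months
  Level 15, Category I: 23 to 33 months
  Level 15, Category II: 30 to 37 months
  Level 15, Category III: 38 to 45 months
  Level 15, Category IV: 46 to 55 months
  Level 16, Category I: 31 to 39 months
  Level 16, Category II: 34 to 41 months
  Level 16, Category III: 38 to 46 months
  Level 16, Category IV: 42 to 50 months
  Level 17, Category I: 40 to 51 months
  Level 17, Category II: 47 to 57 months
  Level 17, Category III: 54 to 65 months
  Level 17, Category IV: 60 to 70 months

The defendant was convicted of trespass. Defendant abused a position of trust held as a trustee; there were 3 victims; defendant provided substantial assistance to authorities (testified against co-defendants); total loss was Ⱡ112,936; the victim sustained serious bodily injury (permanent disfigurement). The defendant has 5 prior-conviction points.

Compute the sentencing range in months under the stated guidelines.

Base offense level for trespass: 15.
S1 applies (level before this adjustment is 15 ≥ 14, so +4): 15 + 4 = 19.
S2 applies: 19 + 4 = 23.
S3 applies: 23 − 3 = 20.
S4 applies (level before this adjustment is 20 ≥ 14, so +4): 20 + 4 = 24.
S5 applies: 24 + 2 = 26.
S6 does not apply.
Level 26 exceeds the maximum of 17; capped at 17.
Final offense level: 17.
Criminal history: 5 prior points → Category III (5-6).
Level 17 falls in the 17 band.
Grid: Level 17 × Category III = 54-65 months.

54-65 months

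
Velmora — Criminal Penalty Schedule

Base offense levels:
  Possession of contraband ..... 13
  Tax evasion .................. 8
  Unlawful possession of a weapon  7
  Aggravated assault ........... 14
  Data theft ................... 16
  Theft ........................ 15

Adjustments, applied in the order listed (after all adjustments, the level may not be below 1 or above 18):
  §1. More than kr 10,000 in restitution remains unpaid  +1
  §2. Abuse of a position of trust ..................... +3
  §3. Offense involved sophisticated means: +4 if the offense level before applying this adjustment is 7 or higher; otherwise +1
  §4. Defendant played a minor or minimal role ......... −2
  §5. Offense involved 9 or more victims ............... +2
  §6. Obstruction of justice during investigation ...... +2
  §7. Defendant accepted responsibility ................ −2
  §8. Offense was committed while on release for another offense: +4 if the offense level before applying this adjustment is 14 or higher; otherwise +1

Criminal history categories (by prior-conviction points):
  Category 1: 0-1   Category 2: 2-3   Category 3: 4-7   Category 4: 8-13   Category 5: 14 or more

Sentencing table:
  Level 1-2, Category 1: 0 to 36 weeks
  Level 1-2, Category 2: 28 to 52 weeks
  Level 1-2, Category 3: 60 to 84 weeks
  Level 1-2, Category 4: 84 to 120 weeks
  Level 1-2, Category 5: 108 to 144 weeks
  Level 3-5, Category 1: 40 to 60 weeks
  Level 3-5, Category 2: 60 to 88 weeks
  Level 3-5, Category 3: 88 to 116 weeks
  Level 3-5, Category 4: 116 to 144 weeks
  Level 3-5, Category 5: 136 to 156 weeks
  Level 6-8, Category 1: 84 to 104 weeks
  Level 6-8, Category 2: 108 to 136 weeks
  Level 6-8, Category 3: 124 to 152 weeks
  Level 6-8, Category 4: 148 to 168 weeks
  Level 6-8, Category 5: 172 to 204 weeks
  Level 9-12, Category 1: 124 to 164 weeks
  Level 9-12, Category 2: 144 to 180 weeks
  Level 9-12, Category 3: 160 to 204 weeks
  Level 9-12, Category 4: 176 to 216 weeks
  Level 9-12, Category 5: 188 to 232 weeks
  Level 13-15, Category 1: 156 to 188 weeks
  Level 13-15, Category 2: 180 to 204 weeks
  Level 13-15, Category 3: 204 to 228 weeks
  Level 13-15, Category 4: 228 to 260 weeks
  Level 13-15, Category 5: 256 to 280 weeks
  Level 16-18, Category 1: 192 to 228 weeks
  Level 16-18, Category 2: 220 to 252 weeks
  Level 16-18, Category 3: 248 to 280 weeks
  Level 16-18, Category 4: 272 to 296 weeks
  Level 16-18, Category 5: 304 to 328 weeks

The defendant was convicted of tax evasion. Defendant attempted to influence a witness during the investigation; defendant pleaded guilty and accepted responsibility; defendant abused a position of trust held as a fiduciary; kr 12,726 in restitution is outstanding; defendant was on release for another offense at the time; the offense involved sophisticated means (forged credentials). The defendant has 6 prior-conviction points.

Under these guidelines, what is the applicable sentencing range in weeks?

Base offense level for tax evasion: 8.
§1 applies: 8 + 1 = 9.
§2 applies: 9 + 3 = 12.
§3 applies (level before this adjustment is 12 ≥ 7, so +4): 12 + 4 = 16.
§4 does not apply.
§6 applies: 16 + 2 = 18.
§7 applies: 18 − 2 = 16.
§8 applies (level before this adjustment is 16 ≥ 14, so +4): 16 + 4 = 20.
Level 20 exceeds the maximum of 18; capped at 18.
Final offense level: 18.
Criminal history: 6 prior points → Category 3 (4-7).
Level 18 falls in the 16-18 band.
Grid: Level 16-18 × Category 3 = 248-280 weeks.

248-280 weeks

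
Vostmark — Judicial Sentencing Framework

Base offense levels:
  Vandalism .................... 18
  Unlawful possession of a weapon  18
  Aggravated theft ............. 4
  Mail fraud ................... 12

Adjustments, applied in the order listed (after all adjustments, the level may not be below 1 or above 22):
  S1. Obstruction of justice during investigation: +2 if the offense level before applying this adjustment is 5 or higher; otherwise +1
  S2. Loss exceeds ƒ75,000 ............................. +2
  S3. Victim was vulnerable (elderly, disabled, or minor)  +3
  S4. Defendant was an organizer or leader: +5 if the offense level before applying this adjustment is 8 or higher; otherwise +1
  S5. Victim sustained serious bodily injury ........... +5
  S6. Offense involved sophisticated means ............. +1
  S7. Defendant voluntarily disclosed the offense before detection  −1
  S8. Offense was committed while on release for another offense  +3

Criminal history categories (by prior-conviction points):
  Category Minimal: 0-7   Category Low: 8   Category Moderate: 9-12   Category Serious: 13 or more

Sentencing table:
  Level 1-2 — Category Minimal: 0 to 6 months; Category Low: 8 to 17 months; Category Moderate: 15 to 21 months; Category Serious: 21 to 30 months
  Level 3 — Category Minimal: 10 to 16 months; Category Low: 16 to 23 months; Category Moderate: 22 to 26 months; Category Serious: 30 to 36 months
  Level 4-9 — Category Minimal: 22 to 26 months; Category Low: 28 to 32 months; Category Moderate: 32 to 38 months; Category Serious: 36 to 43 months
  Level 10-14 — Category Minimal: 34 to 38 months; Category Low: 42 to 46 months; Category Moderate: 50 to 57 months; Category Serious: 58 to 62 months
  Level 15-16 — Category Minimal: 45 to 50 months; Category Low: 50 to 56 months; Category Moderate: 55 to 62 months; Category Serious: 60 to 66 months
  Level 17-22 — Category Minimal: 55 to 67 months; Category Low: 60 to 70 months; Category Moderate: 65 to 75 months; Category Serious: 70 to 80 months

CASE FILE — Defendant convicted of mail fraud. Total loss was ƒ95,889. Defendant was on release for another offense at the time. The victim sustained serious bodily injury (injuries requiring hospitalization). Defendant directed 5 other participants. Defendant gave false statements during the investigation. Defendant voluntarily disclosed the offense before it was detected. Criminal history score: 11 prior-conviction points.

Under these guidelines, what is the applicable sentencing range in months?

Base offense level for mail fraud: 12.
S1 applies (level before this adjustment is 12 ≥ 5, so +2): 12 + 2 = 14.
S2 applies: 14 + 2 = 16.
S3 does not apply.
S4 applies (level before this adjustment is 16 ≥ 8, so +5): 16 + 5 = 21.
S5 applies: 21 + 5 = 26.
S7 applies: 26 − 1 = 25.
S8 applies: 25 + 3 = 28.
Level 28 exceeds the maximum of 22; capped at 22.
Final offense level: 22.
Criminal history: 11 prior points → Category Moderate (9-12).
Level 22 falls in the 17-22 band.
Grid: Level 17-22 × Category Moderate = 65-75 months.

65-75 months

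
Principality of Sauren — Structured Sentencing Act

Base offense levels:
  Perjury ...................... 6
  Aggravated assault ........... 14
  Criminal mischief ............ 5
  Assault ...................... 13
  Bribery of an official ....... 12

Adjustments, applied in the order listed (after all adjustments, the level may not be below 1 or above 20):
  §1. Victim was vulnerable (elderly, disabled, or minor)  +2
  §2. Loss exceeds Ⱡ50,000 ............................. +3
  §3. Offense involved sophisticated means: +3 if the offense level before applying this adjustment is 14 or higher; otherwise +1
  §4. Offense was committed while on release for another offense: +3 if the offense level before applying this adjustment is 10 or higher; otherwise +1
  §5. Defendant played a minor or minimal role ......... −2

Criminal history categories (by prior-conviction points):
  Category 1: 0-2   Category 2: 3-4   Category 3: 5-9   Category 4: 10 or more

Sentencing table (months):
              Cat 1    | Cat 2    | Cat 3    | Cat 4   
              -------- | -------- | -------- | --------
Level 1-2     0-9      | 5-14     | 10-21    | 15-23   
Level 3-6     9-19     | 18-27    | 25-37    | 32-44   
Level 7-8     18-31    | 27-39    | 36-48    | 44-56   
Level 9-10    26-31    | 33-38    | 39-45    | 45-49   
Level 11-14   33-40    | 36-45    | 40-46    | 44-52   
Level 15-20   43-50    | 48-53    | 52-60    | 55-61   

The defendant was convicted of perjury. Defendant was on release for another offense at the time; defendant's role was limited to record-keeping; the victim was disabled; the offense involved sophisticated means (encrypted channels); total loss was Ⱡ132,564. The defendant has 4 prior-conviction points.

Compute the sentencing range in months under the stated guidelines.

Base offense level for perjury: 6.
§1 applies: 6 + 2 = 8.
§2 applies: 8 + 3 = 11.
§3 applies (level before this adjustment is 11 < 14, so +1): 11 + 1 = 12.
§4 applies (level before this adjustment is 12 ≥ 10, so +3): 12 + 3 = 15.
§5 applies: 15 − 2 = 13.
Final offense level: 13.
Criminal history: 4 prior points → Category 2 (3-4).
Level 13 falls in the 11-14 band.
Grid: Level 11-14 × Category 2 = 36-45 months.

36-45 months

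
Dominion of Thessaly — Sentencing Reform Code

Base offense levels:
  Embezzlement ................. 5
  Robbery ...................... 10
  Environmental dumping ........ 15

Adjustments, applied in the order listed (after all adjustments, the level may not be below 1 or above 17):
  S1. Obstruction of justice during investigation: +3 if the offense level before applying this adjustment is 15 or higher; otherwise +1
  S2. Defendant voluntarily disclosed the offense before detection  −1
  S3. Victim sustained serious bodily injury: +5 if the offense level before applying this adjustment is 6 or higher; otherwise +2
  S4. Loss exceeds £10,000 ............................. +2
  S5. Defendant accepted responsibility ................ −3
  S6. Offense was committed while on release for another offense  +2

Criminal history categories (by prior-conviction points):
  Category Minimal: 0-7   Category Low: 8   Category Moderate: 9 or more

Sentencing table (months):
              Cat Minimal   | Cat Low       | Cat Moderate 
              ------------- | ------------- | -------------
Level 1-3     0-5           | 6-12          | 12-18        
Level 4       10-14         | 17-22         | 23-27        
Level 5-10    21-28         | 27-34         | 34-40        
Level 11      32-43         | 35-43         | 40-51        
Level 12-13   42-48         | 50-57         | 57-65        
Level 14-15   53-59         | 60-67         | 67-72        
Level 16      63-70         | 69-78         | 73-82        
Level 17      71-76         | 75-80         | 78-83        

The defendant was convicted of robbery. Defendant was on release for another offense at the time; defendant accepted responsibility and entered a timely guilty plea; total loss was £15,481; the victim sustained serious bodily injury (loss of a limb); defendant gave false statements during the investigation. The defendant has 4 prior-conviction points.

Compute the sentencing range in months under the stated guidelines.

71-76 months

Base offense level for robbery: 10.
S1 applies (level before this adjustment is 10 < 15, so +1): 10 + 1 = 11.
S3 applies (level before this adjustment is 11 ≥ 6, so +5): 11 + 5 = 16.
S4 applies: 16 + 2 = 18.
S5 applies: 18 − 3 = 15.
S6 applies: 15 + 2 = 17.
Final offense level: 17.
Criminal history: 4 prior points → Category Minimal (0-7).
Level 17 falls in the 17 band.
Grid: Level 17 × Category Minimal = 71-76 months.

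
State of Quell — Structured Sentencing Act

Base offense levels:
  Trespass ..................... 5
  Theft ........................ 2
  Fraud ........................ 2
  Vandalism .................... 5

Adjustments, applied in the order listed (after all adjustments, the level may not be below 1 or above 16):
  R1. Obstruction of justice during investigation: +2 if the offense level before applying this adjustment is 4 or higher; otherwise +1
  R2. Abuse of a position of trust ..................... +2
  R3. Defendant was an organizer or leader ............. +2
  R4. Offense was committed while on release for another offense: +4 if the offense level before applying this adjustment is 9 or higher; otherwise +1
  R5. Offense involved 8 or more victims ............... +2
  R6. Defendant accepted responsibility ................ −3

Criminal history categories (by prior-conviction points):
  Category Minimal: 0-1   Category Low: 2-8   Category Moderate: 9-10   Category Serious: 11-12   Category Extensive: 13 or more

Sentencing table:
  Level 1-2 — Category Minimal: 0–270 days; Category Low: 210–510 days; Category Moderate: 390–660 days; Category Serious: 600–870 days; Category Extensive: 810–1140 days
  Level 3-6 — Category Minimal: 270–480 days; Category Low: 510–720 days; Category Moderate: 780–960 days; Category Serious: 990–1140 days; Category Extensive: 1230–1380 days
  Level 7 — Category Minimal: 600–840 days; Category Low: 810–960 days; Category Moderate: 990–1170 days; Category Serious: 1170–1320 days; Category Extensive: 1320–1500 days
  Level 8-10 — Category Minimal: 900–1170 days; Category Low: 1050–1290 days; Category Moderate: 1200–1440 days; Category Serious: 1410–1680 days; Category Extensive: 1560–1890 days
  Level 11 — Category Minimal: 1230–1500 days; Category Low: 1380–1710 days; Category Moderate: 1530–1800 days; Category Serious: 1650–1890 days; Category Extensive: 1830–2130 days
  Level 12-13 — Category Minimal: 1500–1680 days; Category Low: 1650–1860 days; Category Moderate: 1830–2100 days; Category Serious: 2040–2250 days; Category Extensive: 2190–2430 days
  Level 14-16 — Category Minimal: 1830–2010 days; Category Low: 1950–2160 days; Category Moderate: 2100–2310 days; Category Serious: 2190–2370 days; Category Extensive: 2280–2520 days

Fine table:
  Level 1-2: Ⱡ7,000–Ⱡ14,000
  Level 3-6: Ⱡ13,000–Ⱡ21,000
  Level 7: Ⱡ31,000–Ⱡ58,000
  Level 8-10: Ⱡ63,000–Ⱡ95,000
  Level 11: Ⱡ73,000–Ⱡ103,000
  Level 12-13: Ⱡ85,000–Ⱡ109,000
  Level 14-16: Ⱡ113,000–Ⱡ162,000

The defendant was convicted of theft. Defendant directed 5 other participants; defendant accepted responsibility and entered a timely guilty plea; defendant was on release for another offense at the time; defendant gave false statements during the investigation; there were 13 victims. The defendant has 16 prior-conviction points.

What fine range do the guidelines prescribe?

Base offense level for theft: 2.
R1 applies (level before this adjustment is 2 < 4, so +1): 2 + 1 = 3.
R2 does not apply.
R3 applies: 3 + 2 = 5.
R4 applies (level before this adjustment is 5 < 9, so +1): 5 + 1 = 6.
R5 applies: 6 + 2 = 8.
R6 applies: 8 − 3 = 5.
Final offense level: 5.
Level 5 falls in the 3-6 band.
Fine table: Level 3-6 → Ⱡ13,000–Ⱡ21,000.

Ⱡ13,000–Ⱡ21,000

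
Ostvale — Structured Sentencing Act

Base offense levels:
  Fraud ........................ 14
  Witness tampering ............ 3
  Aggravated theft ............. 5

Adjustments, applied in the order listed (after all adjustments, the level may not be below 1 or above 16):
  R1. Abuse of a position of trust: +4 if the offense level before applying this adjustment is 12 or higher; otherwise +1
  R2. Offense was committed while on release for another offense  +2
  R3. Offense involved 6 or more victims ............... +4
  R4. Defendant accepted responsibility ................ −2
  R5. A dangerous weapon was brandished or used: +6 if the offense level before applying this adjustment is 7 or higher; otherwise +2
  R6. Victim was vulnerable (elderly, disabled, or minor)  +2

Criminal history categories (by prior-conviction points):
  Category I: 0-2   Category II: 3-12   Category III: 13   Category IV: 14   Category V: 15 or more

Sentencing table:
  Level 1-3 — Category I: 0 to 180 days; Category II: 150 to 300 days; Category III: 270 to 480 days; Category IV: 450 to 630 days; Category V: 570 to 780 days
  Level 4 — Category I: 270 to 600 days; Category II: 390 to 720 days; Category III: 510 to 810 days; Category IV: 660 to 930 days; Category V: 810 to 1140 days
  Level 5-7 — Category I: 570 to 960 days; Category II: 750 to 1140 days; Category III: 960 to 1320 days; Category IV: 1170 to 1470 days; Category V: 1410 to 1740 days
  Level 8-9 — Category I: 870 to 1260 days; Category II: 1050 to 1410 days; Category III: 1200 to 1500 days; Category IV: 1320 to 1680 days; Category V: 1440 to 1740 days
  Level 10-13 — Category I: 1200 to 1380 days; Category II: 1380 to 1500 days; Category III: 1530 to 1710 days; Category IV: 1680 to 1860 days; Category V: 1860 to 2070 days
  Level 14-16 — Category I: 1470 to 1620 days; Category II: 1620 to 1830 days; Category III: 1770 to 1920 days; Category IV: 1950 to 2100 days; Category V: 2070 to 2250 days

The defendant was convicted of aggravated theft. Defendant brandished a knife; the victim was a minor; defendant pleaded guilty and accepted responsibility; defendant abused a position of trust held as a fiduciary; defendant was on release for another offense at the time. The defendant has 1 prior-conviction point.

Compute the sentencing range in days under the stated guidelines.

1200-1380 days

Base offense level for aggravated theft: 5.
R1 applies (level before this adjustment is 5 < 12, so +1): 5 + 1 = 6.
R2 applies: 6 + 2 = 8.
R4 applies: 8 − 2 = 6.
R5 applies (level before this adjustment is 6 < 7, so +2): 6 + 2 = 8.
R6 applies: 8 + 2 = 10.
Final offense level: 10.
Criminal history: 1 prior point → Category I (0-2).
Level 10 falls in the 10-13 band.
Grid: Level 10-13 × Category I = 1200-1380 days.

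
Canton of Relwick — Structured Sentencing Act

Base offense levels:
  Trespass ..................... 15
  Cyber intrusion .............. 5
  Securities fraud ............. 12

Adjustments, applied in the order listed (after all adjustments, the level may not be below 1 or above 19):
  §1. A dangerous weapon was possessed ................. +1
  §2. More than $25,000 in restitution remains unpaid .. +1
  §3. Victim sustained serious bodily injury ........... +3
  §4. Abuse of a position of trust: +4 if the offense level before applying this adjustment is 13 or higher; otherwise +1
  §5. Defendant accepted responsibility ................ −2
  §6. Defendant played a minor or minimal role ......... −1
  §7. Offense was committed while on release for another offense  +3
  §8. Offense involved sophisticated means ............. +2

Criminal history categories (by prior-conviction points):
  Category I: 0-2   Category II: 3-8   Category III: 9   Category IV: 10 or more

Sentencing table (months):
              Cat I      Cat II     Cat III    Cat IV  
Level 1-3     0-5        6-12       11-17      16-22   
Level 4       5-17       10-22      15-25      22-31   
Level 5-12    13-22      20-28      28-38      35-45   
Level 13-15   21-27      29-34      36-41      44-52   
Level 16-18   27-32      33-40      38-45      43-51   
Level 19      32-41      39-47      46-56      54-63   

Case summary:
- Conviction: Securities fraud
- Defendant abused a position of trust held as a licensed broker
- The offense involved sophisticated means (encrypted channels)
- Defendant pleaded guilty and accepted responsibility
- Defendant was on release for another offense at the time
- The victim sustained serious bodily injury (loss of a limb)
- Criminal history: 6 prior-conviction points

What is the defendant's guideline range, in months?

39-47 months

Base offense level for securities fraud: 12.
§1 does not apply.
§2 does not apply.
§3 applies: 12 + 3 = 15.
§4 applies (level before this adjustment is 15 ≥ 13, so +4): 15 + 4 = 19.
§5 applies: 19 − 2 = 17.
§7 applies: 17 + 3 = 20.
§8 applies: 20 + 2 = 22.
Level 22 exceeds the maximum of 19; capped at 19.
Final offense level: 19.
Criminal history: 6 prior points → Category II (3-8).
Level 19 falls in the 19 band.
Grid: Level 19 × Category II = 39-47 months.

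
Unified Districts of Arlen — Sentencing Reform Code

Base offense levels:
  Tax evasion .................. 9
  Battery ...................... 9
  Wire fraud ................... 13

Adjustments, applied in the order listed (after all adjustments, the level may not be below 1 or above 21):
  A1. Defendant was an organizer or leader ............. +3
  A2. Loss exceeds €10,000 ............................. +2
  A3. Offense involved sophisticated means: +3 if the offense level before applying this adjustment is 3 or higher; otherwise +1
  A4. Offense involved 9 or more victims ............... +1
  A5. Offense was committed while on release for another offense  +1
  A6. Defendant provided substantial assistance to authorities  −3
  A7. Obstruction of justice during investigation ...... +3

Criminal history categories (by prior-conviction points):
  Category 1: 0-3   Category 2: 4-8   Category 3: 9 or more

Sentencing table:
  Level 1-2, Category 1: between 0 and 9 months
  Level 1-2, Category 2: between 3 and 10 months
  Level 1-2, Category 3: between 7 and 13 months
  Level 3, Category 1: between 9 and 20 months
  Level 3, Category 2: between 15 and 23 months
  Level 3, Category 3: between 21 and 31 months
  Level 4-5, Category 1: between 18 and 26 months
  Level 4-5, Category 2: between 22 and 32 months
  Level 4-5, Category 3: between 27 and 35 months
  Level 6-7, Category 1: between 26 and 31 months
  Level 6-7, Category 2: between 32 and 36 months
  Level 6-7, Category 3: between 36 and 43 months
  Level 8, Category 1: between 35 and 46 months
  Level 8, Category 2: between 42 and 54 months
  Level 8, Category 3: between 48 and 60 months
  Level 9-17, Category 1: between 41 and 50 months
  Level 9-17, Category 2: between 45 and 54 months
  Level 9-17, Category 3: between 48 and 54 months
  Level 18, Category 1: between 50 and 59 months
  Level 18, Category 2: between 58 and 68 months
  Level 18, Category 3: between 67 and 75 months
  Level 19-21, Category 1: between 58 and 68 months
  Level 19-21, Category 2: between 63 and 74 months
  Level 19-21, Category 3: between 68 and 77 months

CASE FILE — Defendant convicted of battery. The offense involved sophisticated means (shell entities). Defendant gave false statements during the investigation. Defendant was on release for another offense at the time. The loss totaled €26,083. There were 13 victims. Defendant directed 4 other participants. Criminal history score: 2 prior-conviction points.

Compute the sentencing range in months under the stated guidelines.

58-68 months

Base offense level for battery: 9.
A1 applies: 9 + 3 = 12.
A2 applies: 12 + 2 = 14.
A3 applies (level before this adjustment is 14 ≥ 3, so +3): 14 + 3 = 17.
A4 applies: 17 + 1 = 18.
A5 applies: 18 + 1 = 19.
A6 does not apply.
A7 applies: 19 + 3 = 22.
Level 22 exceeds the maximum of 21; capped at 21.
Final offense level: 21.
Criminal history: 2 prior points → Category 1 (0-3).
Level 21 falls in the 19-21 band.
Grid: Level 19-21 × Category 1 = 58-68 months.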